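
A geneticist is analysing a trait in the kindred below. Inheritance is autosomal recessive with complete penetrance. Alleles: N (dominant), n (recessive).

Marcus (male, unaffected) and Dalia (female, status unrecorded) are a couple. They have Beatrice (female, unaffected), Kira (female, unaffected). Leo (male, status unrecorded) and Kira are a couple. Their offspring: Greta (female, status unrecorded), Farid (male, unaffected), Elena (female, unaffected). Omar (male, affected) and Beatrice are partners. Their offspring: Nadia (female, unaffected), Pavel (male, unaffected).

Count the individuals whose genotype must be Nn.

2

Obligate heterozygotes: Nadia is unaffected so carries N and received n from Omar (nn), so Nadia is Nn; Pavel is unaffected so carries N and received n from Omar (nn), so Pavel is Nn.
Every other individual is either homozygous by phenotype or has at least one consistent homozygous assignment, so the count is 2.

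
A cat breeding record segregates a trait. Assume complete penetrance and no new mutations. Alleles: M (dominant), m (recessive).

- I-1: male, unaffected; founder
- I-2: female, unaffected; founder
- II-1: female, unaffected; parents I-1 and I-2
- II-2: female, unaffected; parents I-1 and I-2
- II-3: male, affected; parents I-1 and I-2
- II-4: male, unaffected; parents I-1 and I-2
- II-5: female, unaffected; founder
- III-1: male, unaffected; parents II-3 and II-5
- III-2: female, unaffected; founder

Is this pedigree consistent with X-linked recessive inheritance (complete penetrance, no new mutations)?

Yes

A consistent assignment under X-linked recessive exists: I-1 X^M Y, I-2 X^M X^m, II-1 X^M X^M, II-2 X^M X^M, II-3 X^m Y, II-4 X^M Y, II-5 X^M X^M, III-1 X^M Y, III-2 X^M X^M.
In this assignment every recorded phenotype matches its genotype and every non-founder's genotype is obtainable from its parents' genotypes, so the pedigree is consistent.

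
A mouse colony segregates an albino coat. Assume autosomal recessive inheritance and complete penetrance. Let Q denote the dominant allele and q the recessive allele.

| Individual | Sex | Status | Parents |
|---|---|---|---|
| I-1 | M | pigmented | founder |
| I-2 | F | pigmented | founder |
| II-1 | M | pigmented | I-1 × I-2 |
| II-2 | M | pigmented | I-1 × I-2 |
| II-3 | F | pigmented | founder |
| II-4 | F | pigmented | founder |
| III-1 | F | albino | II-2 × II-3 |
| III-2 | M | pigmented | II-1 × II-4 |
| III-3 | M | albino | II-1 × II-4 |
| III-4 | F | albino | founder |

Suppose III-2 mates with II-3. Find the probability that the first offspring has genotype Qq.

II-1 is pigmented so carries Q and passed q to III-3 (qq), so II-1 is Qq.
II-4 is pigmented so carries Q and passed q to III-3 (qq), so II-4 is Qq.
III-2 is a pigmented offspring of II-1 (Qq) × II-4 (Qq), whose cross gives 1/4 QQ : 1/2 Qq : 1/4 qq; conditioning on being pigmented, III-2 is QQ with probability 1/3, Qq with probability 2/3.
II-3 is pigmented so carries Q and passed q to III-1 (qq), so II-3 is Qq.
Summing over parental genotype combinations, P(offspring has genotype Qq) = 1/3·1/2 + 2/3·1/2 = 1/2.

1/2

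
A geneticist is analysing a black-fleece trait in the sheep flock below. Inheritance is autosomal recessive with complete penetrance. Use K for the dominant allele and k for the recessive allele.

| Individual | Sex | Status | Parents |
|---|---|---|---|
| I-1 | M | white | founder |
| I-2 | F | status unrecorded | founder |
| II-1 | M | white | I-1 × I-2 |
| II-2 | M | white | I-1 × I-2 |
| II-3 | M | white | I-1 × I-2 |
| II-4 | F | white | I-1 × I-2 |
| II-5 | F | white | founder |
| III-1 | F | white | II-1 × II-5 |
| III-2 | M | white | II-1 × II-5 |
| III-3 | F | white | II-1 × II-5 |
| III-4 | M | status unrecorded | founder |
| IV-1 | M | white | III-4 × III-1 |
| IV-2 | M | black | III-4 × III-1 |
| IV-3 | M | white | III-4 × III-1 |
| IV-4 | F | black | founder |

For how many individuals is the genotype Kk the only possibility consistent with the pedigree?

Obligate heterozygotes: III-1 is white so carries K and passed k to IV-2 (kk), so III-1 is Kk.
Every other individual is either homozygous by phenotype or has at least one consistent homozygous assignment, so the count is 1.

1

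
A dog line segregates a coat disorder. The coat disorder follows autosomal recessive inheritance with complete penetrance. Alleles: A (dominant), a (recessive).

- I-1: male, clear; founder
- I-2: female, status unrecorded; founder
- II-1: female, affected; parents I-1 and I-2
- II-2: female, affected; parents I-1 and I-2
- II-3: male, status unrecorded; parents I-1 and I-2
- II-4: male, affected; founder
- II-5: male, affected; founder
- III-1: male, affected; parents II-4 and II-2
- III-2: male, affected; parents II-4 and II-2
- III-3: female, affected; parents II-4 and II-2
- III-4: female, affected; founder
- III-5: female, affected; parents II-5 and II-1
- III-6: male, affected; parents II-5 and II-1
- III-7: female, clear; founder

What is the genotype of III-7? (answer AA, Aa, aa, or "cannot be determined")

cannot be determined

III-7's phenotype allows AA or Aa, and no parent or child forces a single allele at both positions; consistent genotype assignments exist with III-7 as AA or Aa.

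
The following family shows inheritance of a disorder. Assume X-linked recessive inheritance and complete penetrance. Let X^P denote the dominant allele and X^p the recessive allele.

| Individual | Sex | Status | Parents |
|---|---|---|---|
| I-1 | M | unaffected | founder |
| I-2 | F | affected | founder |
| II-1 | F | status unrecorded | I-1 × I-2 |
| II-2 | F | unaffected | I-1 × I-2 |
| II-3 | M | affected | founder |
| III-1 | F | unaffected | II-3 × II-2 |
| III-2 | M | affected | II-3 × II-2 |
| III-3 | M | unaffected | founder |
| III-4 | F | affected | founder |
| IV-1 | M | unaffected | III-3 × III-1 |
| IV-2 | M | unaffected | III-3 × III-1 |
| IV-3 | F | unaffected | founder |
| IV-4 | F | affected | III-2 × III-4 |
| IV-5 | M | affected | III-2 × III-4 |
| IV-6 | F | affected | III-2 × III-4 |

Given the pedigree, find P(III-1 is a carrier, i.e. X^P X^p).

1

III-1 is unaffected so carries P and received p from II-3 (X^p Y), so III-1 is X^P X^p, giving P(X^P X^p) = 1.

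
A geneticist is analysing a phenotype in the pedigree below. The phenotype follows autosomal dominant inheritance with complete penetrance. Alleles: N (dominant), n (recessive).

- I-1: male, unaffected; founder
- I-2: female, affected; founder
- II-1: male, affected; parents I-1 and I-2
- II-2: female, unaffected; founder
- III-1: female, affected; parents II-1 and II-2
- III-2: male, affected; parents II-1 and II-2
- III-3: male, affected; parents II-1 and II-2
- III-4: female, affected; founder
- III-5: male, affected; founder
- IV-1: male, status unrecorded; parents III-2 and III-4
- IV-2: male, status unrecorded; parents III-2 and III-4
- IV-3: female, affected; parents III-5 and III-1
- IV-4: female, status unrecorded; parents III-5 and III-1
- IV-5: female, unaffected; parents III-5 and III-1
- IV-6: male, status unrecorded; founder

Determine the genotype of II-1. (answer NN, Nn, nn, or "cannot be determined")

From phenotype alone, II-1 is NN or Nn.
II-1 is affected so carries N and received n from I-1 (nn), so II-1 is Nn.

Nn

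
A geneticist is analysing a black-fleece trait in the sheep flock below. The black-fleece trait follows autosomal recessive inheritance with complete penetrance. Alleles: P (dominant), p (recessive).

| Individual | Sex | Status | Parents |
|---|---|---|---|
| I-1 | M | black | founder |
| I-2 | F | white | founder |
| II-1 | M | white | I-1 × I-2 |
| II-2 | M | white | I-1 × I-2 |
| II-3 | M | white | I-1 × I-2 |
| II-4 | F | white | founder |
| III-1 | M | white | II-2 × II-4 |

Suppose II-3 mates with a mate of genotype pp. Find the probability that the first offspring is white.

1/2

II-3 is white so carries P and received p from I-1 (pp), so II-3 is Pp.
The cross gives 1/2 Pp : 1/2 pp, so P(offspring is white) = 1/2.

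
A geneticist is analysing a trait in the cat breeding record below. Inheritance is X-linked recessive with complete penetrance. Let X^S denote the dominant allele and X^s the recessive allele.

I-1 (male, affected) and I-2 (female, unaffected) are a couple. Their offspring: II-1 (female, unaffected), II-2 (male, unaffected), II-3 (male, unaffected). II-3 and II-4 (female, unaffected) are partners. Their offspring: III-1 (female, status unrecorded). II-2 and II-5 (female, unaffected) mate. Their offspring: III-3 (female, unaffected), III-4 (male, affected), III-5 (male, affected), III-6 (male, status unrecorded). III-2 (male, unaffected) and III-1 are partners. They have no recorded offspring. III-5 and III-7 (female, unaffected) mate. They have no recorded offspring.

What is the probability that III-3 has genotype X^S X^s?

1/2

II-2 is unaffected, so II-2 is X^S Y.
II-5 is unaffected so carries S and passed s to III-4 (X^s Y), so II-5 is X^S X^s.
Their cross gives offspring ratios 1/2 X^S X^S : 1/2 X^S X^s. Conditioning on III-3 being unaffected, P(X^S X^s) = 1/2 / 1 = 1/2.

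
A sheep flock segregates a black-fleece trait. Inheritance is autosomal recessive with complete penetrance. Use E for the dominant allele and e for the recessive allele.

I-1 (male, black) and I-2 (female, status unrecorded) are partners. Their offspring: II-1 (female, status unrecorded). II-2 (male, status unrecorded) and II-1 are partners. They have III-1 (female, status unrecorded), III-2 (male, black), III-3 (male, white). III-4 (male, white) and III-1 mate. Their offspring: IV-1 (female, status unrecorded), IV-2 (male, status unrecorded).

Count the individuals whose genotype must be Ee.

No individual's genotype is forced to Ee by the pedigree, so the count is 0.

0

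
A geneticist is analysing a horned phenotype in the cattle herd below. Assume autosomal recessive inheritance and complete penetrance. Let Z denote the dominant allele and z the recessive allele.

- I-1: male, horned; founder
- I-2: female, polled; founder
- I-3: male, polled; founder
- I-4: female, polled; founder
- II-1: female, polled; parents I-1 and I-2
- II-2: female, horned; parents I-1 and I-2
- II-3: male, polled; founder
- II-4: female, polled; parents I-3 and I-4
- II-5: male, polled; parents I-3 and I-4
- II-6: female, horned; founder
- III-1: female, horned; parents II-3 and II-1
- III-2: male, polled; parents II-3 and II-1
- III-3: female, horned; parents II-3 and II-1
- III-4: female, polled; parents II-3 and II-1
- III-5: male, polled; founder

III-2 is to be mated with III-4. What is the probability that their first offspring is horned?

1/9

II-3 is polled so carries Z and passed z to III-1 (zz), so II-3 is Zz.
II-1 is polled so carries Z and received z from I-1 (zz), so II-1 is Zz.
III-2 is a polled offspring of II-3 (Zz) × II-1 (Zz), whose cross gives 1/4 ZZ : 1/2 Zz : 1/4 zz; conditioning on being polled, III-2 is ZZ with probability 1/3, Zz with probability 2/3.
III-4 is a polled offspring of II-3 (Zz) × II-1 (Zz), whose cross gives 1/4 ZZ : 1/2 Zz : 1/4 zz; conditioning on being polled, III-4 is ZZ with probability 1/3, Zz with probability 2/3.
Summing over parental genotype combinations, P(offspring is horned) = 4/9·1/4 = 1/9.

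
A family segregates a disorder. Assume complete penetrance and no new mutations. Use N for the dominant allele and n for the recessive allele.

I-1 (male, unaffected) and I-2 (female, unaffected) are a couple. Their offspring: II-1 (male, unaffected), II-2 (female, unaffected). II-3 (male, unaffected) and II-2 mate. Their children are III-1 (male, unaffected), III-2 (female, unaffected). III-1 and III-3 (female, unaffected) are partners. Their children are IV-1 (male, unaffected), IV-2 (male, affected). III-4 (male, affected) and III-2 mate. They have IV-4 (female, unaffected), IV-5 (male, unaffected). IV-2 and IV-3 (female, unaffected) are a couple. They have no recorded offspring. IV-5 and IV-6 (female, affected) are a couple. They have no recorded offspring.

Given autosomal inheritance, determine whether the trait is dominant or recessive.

recessive

III-1 and III-3 are both unaffected yet have an affected child IV-2. Under dominance, an affected child requires at least one affected parent, so the trait cannot be dominant.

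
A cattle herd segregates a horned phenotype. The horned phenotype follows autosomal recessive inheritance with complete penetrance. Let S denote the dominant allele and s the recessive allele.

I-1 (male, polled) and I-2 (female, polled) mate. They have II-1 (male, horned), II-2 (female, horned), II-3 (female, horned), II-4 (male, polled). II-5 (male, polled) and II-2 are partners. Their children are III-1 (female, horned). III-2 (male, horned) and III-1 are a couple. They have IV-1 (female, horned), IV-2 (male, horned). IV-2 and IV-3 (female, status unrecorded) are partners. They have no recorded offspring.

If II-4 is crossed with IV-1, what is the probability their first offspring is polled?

I-1 is polled so carries S and passed s to II-1 (ss), so I-1 is Ss.
I-2 is polled so carries S and passed s to II-1 (ss), so I-2 is Ss.
II-4 is a polled offspring of I-1 (Ss) × I-2 (Ss), whose cross gives 1/4 SS : 1/2 Ss : 1/4 ss; conditioning on being polled, II-4 is SS with probability 1/3, Ss with probability 2/3.
IV-1 is horned, so IV-1 is ss.
Summing over parental genotype combinations, P(offspring is polled) = 1/3·1 + 2/3·1/2 = 2/3.

2/3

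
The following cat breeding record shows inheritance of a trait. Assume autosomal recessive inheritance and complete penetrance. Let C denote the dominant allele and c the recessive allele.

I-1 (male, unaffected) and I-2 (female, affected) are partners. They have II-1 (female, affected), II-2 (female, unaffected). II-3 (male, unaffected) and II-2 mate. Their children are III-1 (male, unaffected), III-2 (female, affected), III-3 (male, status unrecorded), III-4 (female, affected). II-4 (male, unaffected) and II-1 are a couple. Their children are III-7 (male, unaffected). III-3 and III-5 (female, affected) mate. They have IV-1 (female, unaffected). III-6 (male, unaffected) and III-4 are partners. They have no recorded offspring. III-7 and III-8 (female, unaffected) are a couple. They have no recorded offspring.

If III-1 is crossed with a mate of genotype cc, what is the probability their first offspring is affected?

1/3

II-3 is unaffected so carries C and passed c to III-2 (cc), so II-3 is Cc.
II-2 is unaffected so carries C and received c from I-2 (cc), so II-2 is Cc.
III-1 is an unaffected offspring of II-3 (Cc) × II-2 (Cc), whose cross gives 1/4 CC : 1/2 Cc : 1/4 cc; conditioning on being unaffected, III-1 is CC with probability 1/3, Cc with probability 2/3.
Summing over parental genotype combinations, P(offspring is affected) = 2/3·1/2 = 1/3.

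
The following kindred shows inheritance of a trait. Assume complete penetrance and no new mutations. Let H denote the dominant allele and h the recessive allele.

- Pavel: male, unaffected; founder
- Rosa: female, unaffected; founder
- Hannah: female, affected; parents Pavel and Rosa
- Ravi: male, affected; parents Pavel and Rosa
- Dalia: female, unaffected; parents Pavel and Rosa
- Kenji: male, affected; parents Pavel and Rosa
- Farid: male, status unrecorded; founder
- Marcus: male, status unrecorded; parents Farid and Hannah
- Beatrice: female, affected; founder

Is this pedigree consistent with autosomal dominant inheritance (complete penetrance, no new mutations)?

Under autosomal dominant, Hannah (affected, female) cannot arise from Pavel (unaffected) × Rosa (unaffected).

No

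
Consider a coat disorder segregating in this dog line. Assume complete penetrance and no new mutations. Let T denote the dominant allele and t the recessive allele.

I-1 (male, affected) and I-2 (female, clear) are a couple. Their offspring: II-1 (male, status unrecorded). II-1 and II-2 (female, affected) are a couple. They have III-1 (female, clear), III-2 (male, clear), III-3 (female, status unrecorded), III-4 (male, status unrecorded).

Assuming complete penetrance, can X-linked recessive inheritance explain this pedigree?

No

Under X-linked recessive, III-2 (clear, male) cannot arise from II-1 (unrecorded) × II-2 (affected).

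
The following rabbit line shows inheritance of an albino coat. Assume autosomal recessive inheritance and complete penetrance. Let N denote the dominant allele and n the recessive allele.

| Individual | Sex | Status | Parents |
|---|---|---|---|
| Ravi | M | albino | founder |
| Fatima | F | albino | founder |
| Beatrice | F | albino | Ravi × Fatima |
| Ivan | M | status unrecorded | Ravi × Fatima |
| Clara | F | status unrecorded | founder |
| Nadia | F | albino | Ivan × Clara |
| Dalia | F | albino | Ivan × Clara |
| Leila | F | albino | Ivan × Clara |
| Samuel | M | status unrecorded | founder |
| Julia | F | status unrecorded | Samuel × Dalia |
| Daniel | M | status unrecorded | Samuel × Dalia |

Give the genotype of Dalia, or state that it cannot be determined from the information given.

nn

Dalia is albino, so Dalia is nn.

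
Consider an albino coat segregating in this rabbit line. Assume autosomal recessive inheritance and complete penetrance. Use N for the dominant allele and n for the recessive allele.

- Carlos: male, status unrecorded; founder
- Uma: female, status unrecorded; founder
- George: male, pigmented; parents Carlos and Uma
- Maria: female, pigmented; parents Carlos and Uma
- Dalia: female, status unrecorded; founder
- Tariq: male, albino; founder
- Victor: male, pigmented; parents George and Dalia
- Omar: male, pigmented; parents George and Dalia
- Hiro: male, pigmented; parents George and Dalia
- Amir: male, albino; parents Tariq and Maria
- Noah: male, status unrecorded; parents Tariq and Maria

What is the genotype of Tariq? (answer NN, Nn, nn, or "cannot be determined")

nn

Tariq is albino, so Tariq is nn.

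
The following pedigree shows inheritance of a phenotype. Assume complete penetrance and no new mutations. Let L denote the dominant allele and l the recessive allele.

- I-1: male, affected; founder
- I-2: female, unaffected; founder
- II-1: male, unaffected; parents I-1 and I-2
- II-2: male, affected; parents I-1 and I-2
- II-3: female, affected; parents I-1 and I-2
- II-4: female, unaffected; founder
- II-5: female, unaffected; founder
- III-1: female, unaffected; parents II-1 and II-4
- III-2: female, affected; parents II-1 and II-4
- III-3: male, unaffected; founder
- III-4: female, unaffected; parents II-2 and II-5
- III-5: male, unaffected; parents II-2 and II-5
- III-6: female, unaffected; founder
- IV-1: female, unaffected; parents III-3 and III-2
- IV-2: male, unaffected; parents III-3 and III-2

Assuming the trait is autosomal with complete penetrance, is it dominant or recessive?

II-1 and II-4 are both unaffected yet have an affected child III-2. Under dominance, an affected child requires at least one affected parent, so the trait cannot be dominant.

recessive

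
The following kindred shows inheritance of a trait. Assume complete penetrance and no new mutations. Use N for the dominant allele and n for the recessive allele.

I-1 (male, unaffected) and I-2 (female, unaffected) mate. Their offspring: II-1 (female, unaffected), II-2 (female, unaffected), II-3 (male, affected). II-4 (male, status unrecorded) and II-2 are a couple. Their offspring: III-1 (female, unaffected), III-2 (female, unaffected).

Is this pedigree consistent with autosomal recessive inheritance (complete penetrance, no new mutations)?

Yes

A consistent assignment under autosomal recessive exists: I-1 Nn, I-2 Nn, II-1 NN, II-2 NN, II-3 nn, II-4 NN, III-1 NN, III-2 NN.
In this assignment every recorded phenotype matches its genotype and every non-founder's genotype is obtainable from its parents' genotypes, so the pedigree is consistent.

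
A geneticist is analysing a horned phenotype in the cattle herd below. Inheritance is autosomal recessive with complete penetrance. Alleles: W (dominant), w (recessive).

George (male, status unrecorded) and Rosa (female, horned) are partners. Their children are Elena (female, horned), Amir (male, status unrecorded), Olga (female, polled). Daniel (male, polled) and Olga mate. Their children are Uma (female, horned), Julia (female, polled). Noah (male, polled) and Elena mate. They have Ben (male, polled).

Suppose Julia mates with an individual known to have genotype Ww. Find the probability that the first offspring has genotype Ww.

Daniel is polled so carries W and passed w to Uma (ww), so Daniel is Ww.
Olga is polled so carries W and received w from Rosa (ww), so Olga is Ww.
Julia is a polled offspring of Daniel (Ww) × Olga (Ww), whose cross gives 1/4 WW : 1/2 Ww : 1/4 ww; conditioning on being polled, Julia is WW with probability 1/3, Ww with probability 2/3.
Summing over parental genotype combinations, P(offspring has genotype Ww) = 1/3·1/2 + 2/3·1/2 = 1/2.

1/2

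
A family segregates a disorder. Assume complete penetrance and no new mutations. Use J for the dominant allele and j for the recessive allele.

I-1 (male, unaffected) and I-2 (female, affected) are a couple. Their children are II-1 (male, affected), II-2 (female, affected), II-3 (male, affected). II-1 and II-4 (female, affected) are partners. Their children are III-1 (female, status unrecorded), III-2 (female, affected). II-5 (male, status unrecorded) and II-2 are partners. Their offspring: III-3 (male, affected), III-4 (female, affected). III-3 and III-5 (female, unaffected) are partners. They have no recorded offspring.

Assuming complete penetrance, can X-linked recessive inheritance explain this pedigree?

No

Under X-linked recessive, II-2 (affected, female) cannot arise from I-1 (unaffected) × I-2 (affected).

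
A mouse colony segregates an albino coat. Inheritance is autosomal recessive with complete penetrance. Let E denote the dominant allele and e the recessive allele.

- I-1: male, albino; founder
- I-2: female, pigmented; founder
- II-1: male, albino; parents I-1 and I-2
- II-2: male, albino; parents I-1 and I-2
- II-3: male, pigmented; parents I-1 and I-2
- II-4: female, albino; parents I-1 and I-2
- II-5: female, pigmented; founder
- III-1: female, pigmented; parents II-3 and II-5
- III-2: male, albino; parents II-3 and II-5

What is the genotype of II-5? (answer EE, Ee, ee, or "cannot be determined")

Ee

From phenotype alone, II-5 is EE or Ee.
II-5 is pigmented so carries E and passed e to III-2 (ee), so II-5 is Ee.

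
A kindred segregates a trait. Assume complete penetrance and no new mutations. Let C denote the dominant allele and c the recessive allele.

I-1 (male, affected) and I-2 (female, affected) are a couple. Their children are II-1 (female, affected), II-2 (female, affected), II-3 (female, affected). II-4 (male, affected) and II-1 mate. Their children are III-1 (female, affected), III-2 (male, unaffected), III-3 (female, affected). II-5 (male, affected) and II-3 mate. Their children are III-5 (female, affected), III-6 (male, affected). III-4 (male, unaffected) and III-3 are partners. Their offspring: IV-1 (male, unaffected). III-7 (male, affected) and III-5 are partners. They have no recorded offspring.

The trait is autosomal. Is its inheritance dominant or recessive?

dominant

II-4 and II-1 are both affected yet have an unaffected child III-2. Under a recessive model two affected parents are homozygous and every child would be affected, so the trait cannot be recessive.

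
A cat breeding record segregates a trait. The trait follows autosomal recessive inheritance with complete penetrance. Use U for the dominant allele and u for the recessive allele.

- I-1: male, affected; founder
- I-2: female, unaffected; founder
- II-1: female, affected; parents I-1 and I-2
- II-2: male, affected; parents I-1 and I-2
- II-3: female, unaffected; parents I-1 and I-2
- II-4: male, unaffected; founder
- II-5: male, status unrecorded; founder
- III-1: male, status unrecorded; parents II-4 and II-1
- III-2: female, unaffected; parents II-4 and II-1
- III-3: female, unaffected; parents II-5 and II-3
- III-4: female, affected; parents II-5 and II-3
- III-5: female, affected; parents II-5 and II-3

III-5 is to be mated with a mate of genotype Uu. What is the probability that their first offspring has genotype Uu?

III-5 is affected, so III-5 is uu.
The cross gives 1/2 Uu : 1/2 uu, so P(offspring has genotype Uu) = 1/2.

1/2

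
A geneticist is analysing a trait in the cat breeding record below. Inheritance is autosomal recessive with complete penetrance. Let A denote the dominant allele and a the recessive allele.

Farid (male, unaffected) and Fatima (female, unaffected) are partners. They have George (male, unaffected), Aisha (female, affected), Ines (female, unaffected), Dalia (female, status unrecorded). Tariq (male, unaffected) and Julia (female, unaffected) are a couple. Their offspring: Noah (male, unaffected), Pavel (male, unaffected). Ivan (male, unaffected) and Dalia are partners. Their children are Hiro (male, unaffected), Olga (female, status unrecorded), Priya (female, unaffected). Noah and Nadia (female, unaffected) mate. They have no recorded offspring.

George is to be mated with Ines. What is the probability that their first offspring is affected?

Farid is unaffected so carries A and passed a to Aisha (aa), so Farid is Aa.
Fatima is unaffected so carries A and passed a to Aisha (aa), so Fatima is Aa.
George is an unaffected offspring of Farid (Aa) × Fatima (Aa), whose cross gives 1/4 AA : 1/2 Aa : 1/4 aa; conditioning on being unaffected, George is AA with probability 1/3, Aa with probability 2/3.
Ines is an unaffected offspring of Farid (Aa) × Fatima (Aa), whose cross gives 1/4 AA : 1/2 Aa : 1/4 aa; conditioning on being unaffected, Ines is AA with probability 1/3, Aa with probability 2/3.
Summing over parental genotype combinations, P(offspring is affected) = 4/9·1/4 = 1/9.

1/9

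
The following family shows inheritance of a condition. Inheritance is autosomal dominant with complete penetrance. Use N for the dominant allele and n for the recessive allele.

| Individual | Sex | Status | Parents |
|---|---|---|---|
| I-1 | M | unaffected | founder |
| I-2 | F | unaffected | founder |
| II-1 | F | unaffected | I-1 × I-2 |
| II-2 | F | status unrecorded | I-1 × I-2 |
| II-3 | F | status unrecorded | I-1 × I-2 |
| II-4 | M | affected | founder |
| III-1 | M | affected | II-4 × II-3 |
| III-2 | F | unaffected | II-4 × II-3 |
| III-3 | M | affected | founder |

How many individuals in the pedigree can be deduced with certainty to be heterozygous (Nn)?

2

Obligate heterozygotes: II-4 is affected so carries N and passed n to III-2 (nn), so II-4 is Nn; III-1 is affected so carries N and received n from II-3 (nn), so III-1 is Nn.
Every other individual is either homozygous by phenotype or has at least one consistent homozygous assignment, so the count is 2.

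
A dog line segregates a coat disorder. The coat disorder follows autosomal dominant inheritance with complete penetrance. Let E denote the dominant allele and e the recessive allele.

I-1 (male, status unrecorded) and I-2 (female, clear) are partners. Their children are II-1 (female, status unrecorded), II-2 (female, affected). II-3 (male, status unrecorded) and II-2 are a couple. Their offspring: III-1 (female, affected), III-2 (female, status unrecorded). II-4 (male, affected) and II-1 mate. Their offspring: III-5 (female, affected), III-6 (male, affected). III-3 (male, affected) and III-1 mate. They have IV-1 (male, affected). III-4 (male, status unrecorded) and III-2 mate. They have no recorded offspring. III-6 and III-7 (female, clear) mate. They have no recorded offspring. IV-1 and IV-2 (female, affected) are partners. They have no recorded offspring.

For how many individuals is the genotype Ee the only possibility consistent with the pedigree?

Obligate heterozygotes: II-2 is affected so carries E and received e from I-2 (ee), so II-2 is Ee.
Every other individual is either homozygous by phenotype or has at least one consistent homozygous assignment, so the count is 1.

1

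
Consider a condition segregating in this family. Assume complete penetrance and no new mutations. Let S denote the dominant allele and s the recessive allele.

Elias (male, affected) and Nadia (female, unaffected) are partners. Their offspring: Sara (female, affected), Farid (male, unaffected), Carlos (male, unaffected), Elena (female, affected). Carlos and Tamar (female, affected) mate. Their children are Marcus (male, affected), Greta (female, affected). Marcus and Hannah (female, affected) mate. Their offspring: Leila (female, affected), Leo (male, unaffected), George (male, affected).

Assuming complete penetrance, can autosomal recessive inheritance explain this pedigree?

No

Under autosomal recessive, Leo (unaffected, male) cannot arise from Marcus (affected) × Hannah (affected).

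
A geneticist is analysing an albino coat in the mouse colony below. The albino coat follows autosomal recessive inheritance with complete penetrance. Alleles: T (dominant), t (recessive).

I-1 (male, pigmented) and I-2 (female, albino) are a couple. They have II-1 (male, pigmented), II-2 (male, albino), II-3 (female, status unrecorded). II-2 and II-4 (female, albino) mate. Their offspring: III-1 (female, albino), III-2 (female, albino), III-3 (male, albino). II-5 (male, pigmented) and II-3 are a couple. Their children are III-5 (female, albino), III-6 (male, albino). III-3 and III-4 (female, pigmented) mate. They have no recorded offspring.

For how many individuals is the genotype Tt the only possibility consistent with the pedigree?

Obligate heterozygotes: I-1 is pigmented so carries T and passed t to II-2 (tt), so I-1 is Tt; II-1 is pigmented so carries T and received t from I-2 (tt), so II-1 is Tt; II-5 is pigmented so carries T and passed t to III-5 (tt), so II-5 is Tt.
Every other individual is either homozygous by phenotype or has at least one consistent homozygous assignment, so the count is 3.

3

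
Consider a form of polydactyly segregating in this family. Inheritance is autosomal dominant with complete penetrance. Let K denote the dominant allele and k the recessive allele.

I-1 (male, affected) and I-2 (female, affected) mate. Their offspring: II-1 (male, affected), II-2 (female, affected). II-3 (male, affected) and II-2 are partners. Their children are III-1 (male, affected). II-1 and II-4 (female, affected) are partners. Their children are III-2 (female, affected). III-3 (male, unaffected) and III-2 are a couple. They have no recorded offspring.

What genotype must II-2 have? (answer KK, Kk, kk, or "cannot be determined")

cannot be determined

II-2's phenotype allows KK or Kk, and no parent or child forces a single allele at both positions; consistent genotype assignments exist with II-2 as KK or Kk.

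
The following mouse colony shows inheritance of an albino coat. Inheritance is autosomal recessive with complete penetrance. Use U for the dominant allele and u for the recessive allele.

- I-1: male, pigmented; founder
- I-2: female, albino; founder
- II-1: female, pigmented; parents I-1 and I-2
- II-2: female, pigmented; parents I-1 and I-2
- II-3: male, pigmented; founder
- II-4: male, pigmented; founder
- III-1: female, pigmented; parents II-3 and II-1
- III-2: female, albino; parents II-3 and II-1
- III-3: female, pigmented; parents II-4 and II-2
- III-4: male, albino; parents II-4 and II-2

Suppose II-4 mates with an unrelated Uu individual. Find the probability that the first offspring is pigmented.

II-4 is pigmented so carries U and passed u to III-4 (uu), so II-4 is Uu.
The cross gives 1/4 UU : 1/2 Uu : 1/4 uu, so P(offspring is pigmented) = 3/4.

3/4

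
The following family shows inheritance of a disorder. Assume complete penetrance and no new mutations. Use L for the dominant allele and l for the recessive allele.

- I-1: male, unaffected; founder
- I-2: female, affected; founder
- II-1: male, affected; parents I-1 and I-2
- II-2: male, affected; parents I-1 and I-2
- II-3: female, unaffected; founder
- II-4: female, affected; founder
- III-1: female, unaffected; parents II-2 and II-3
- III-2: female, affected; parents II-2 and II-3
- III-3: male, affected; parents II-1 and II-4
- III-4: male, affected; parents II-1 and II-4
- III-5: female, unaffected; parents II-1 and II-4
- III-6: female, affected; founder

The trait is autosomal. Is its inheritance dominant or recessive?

dominant

II-1 and II-4 are both affected yet have an unaffected child III-5. Under a recessive model two affected parents are homozygous and every child would be affected, so the trait cannot be recessive.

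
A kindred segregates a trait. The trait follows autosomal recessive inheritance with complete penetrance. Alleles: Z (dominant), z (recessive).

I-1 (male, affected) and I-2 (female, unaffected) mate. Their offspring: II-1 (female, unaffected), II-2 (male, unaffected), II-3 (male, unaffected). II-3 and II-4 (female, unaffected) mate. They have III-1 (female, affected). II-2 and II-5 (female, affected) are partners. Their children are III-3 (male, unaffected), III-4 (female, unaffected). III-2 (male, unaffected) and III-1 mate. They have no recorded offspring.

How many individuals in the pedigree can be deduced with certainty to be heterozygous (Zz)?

6

Obligate heterozygotes: II-1 is unaffected so carries Z and received z from I-1 (zz), so II-1 is Zz; II-2 is unaffected so carries Z and received z from I-1 (zz), so II-2 is Zz; II-3 is unaffected so carries Z and received z from I-1 (zz), so II-3 is Zz; II-4 is unaffected so carries Z and passed z to III-1 (zz), so II-4 is Zz; III-3 is unaffected so carries Z and received z from II-5 (zz), so III-3 is Zz; III-4 is unaffected so carries Z and received z from II-5 (zz), so III-4 is Zz.
Every other individual is either homozygous by phenotype or has at least one consistent homozygous assignment, so the count is 6.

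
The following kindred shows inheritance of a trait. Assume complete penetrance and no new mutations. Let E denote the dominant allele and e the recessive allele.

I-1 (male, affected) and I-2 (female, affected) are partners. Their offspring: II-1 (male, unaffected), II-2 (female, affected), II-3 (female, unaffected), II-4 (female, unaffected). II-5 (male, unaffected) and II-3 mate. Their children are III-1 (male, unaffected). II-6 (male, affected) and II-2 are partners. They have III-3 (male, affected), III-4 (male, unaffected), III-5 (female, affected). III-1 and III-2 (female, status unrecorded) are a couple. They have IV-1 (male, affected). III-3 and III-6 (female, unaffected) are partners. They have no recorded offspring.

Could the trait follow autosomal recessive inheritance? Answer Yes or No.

No

Under autosomal recessive, II-1 (unaffected, male) cannot arise from I-1 (affected) × I-2 (affected).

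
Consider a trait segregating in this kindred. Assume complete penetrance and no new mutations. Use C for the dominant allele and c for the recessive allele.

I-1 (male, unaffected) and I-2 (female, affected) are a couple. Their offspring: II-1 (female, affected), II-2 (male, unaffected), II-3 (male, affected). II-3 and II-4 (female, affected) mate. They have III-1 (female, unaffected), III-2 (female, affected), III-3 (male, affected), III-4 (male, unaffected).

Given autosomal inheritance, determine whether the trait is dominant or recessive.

II-3 and II-4 are both affected yet have an unaffected child III-1. Under a recessive model two affected parents are homozygous and every child would be affected, so the trait cannot be recessive.

dominant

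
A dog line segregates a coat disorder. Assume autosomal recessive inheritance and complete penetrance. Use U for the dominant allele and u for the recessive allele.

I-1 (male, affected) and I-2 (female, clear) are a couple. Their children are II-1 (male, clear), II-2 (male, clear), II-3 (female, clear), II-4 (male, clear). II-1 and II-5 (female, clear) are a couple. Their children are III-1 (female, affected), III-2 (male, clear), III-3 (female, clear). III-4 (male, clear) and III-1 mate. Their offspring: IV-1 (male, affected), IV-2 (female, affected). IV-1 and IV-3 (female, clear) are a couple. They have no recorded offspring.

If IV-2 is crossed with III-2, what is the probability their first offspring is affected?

IV-2 is affected, so IV-2 is uu.
II-1 is clear so carries U and received u from I-1 (uu), so II-1 is Uu.
II-5 is clear so carries U and passed u to III-1 (uu), so II-5 is Uu.
III-2 is a clear offspring of II-1 (Uu) × II-5 (Uu), whose cross gives 1/4 UU : 1/2 Uu : 1/4 uu; conditioning on being clear, III-2 is UU with probability 1/3, Uu with probability 2/3.
Summing over parental genotype combinations, P(offspring is affected) = 2/3·1/2 = 1/3.

1/3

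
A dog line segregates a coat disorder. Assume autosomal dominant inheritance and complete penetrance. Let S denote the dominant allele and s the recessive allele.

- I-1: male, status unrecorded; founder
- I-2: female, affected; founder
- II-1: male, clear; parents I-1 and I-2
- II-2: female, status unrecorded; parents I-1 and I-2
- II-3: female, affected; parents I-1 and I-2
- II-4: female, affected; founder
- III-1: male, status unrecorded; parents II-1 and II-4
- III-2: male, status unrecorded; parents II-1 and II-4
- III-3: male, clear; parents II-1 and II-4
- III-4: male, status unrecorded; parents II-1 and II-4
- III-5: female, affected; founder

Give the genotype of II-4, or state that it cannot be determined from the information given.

Ss

From phenotype alone, II-4 is SS or Ss.
II-4 is affected so carries S and passed s to III-3 (ss), so II-4 is Ss.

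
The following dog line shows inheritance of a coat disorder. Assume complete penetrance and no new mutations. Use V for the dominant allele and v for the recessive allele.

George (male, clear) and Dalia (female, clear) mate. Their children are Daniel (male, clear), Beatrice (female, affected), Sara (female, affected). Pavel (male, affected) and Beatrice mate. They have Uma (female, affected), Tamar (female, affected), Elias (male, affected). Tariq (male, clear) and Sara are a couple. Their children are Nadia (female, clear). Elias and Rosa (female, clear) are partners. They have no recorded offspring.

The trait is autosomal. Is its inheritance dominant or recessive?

George and Dalia are both clear yet have an affected child Beatrice. Under dominance, an affected child requires at least one affected parent, so the trait cannot be dominant.

recessive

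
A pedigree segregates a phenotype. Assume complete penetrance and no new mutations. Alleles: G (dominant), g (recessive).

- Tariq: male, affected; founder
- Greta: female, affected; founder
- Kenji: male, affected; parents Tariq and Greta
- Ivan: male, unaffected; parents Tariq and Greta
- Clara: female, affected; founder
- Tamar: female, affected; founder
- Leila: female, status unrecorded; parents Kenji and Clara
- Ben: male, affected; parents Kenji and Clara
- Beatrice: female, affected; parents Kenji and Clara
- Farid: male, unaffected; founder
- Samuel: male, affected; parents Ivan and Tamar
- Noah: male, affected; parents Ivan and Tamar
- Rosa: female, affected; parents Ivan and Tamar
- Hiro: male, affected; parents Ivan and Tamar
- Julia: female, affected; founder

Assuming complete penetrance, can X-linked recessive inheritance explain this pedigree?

Under X-linked recessive, Ivan (unaffected, male) cannot arise from Tariq (affected) × Greta (affected).

No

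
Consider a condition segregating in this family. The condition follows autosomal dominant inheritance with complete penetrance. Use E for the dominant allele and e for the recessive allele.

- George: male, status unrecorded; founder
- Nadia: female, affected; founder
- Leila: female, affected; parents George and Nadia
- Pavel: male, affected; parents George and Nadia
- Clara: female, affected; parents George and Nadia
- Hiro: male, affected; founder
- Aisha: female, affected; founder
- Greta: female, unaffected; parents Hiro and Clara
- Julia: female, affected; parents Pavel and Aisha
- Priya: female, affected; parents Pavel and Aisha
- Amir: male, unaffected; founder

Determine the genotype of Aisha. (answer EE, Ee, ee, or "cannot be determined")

Aisha's phenotype allows EE or Ee, and no parent or child forces a single allele at both positions; consistent genotype assignments exist with Aisha as EE or Ee.

cannot be determined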